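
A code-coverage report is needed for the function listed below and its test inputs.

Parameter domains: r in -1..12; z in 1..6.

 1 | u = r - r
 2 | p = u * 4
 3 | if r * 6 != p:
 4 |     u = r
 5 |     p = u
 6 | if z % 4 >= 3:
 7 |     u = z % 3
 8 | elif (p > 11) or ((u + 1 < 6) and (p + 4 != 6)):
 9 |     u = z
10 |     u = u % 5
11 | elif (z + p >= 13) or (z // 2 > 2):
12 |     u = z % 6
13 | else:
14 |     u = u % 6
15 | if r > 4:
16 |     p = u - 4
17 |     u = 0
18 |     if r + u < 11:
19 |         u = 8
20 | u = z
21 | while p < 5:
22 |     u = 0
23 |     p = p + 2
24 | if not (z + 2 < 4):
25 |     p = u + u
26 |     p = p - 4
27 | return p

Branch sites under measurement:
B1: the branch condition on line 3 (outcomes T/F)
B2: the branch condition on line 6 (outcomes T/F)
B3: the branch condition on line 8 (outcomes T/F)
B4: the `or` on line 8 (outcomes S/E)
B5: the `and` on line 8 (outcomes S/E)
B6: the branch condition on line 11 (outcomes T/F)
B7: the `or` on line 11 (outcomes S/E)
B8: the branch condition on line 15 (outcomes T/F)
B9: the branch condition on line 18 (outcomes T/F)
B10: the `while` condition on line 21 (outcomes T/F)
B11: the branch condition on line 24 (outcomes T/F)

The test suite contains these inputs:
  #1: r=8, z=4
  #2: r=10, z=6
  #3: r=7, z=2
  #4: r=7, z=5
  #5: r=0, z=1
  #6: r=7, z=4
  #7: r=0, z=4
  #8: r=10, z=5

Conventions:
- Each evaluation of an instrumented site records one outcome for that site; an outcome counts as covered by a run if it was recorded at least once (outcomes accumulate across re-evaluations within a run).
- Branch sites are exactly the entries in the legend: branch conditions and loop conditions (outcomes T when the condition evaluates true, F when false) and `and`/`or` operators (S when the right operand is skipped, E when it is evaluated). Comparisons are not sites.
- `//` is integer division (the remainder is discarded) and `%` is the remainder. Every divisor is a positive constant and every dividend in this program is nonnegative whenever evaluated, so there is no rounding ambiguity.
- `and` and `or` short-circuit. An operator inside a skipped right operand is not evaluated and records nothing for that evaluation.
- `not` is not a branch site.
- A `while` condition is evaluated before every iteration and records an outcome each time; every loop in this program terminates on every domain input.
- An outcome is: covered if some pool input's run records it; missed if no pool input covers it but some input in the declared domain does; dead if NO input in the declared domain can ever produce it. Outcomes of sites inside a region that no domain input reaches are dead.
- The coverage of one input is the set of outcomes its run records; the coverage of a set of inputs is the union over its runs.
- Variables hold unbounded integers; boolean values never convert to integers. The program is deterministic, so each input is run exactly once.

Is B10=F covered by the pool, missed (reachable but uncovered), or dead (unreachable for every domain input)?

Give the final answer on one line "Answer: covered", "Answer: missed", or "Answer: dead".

B10=F is recorded by pool input(s) 1, 2, 3, 4, 5, 6, 7, 8 -> covered

Answer: covered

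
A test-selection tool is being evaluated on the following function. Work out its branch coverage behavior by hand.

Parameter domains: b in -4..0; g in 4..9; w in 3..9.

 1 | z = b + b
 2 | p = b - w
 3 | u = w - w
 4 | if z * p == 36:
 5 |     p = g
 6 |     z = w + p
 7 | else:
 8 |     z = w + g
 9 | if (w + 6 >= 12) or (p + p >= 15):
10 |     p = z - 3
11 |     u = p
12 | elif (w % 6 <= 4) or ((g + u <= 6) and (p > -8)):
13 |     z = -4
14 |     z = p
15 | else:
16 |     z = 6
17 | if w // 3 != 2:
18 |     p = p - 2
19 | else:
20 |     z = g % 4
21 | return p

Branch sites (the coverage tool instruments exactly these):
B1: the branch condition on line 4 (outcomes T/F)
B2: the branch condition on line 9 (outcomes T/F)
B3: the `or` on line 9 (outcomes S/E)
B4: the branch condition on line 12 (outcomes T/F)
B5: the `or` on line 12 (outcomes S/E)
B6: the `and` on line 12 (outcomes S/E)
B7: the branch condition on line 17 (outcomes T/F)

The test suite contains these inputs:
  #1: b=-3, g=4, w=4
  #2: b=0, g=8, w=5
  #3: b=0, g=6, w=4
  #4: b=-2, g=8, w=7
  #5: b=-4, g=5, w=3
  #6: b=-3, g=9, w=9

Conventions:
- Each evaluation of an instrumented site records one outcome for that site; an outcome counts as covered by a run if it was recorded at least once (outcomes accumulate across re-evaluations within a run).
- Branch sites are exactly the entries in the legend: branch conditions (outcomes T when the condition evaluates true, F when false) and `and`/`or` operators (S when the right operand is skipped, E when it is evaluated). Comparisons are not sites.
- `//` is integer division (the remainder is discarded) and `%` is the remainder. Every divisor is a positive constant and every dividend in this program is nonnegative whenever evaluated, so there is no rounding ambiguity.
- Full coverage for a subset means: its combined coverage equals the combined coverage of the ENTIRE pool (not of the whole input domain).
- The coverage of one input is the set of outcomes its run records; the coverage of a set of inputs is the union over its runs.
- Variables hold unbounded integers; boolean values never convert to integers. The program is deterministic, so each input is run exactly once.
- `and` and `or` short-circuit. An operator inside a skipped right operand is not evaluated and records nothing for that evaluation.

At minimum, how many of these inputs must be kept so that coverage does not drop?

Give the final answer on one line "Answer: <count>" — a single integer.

input #1 (b=-3, g=4, w=4): events B1->F, B3->E, B2->F, B5->S, B4->T, B7->T; covers B1=F, B2=F, B3=E, B4=T, B5=S, B7=T
input #2 (b=0, g=8, w=5): events B1->F, B3->E, B2->F, B5->E, B6->S, B4->F, B7->T; covers B1=F, B2=F, B3=E, B4=F, B5=E, B6=S, B7=T
input #3 (b=0, g=6, w=4): events B1->F, B3->E, B2->F, B5->S, B4->T, B7->T; covers B1=F, B2=F, B3=E, B4=T, B5=S, B7=T
input #4 (b=-2, g=8, w=7): events B1->T, B3->S, B2->T, B7->F; covers B1=T, B2=T, B3=S, B7=F
input #5 (b=-4, g=5, w=3): events B1->F, B3->E, B2->F, B5->S, B4->T, B7->T; covers B1=F, B2=F, B3=E, B4=T, B5=S, B7=T
input #6 (b=-3, g=9, w=9): events B1->F, B3->S, B2->T, B7->T; covers B1=F, B2=T, B3=S, B7=T
the full pool covers 13 outcomes: B1=T, B1=F, B2=T, B2=F, B3=S, B3=E, B4=T, B4=F, B5=S, B5=E, B6=S, B7=T, B7=F
checked all size-1 subsets: none covers 13 outcomes (max 7/13)
checked all size-2 subsets: none covers 13 outcomes (max 11/13)
at size 3, {1, 2, 4} reaches all 13 outcomes; every lexicographically earlier size-3 subset fails

Answer: 3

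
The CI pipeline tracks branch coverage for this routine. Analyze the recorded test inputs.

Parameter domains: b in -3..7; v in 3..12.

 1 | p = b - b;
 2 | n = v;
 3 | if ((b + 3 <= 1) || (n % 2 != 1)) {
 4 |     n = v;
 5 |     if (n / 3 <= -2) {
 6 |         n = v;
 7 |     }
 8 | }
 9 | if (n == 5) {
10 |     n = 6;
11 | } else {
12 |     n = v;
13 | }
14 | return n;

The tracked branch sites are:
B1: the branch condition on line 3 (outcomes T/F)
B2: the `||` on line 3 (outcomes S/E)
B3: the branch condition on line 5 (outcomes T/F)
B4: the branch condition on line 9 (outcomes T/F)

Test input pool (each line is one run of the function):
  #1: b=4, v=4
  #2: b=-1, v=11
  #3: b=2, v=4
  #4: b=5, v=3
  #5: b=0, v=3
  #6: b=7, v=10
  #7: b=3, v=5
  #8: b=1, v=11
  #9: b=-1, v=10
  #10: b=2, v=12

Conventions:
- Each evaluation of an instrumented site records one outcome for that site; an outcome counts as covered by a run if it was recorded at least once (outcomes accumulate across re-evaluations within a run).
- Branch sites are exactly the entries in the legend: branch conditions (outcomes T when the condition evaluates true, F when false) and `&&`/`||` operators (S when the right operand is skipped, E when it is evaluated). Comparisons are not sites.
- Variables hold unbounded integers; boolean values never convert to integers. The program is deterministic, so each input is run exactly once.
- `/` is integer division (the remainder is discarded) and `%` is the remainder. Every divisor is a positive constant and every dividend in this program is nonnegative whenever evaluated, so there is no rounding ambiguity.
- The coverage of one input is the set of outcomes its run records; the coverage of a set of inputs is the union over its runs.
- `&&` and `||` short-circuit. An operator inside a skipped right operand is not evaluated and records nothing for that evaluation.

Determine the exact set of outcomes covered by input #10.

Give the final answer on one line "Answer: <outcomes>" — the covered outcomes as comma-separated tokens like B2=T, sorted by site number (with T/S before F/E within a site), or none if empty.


Event log for input #10 (b=2, v=12):
  B2->E, B1->T, B3->F, B4->F
deduplicating events, the covered set is: B1=T, B2=E, B3=F, B4=F
Answer: B1=T, B2=E, B3=F, B4=F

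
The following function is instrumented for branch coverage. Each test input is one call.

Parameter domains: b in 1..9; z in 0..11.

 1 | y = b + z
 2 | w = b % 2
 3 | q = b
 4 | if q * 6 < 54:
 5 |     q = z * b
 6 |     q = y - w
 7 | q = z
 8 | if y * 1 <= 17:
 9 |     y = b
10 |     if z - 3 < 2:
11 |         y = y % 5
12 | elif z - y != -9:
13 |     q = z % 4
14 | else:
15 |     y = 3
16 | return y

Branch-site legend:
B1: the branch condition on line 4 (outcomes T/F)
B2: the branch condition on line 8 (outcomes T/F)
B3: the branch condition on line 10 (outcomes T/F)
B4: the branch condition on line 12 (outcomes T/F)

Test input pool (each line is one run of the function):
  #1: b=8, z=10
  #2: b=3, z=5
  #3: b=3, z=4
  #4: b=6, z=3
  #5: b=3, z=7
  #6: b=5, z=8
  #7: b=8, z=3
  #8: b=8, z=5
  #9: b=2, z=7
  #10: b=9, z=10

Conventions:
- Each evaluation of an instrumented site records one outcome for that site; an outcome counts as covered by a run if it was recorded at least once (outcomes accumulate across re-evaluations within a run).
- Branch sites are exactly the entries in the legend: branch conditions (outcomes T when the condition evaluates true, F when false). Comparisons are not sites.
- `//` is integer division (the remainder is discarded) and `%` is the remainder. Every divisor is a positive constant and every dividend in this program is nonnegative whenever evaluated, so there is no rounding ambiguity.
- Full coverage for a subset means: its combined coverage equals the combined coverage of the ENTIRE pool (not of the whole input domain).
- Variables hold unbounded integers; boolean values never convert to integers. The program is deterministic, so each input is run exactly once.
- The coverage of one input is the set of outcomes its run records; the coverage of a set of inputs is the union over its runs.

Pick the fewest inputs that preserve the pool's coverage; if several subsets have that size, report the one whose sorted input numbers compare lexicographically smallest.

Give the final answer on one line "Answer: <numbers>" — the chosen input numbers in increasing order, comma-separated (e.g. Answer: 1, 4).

run #1 (b=8, z=10) runs B1->T, B2->F, B4->T; records B1=T, B2=F, B4=T
run #2 (b=3, z=5) runs B1->T, B2->T, B3->F; records B1=T, B2=T, B3=F
run #3 (b=3, z=4) runs B1->T, B2->T, B3->T; records B1=T, B2=T, B3=T
run #4 (b=6, z=3) runs B1->T, B2->T, B3->T; records B1=T, B2=T, B3=T
run #5 (b=3, z=7) runs B1->T, B2->T, B3->F; records B1=T, B2=T, B3=F
run #6 (b=5, z=8) runs B1->T, B2->T, B3->F; records B1=T, B2=T, B3=F
run #7 (b=8, z=3) runs B1->T, B2->T, B3->T; records B1=T, B2=T, B3=T
run #8 (b=8, z=5) runs B1->T, B2->T, B3->F; records B1=T, B2=T, B3=F
run #9 (b=2, z=7) runs B1->T, B2->T, B3->F; records B1=T, B2=T, B3=F
run #10 (b=9, z=10) runs B1->F, B2->F, B4->F; records B1=F, B2=F, B4=F
union over all inputs: B1=T, B1=F, B2=T, B2=F, B3=T, B3=F, B4=T, B4=F (8 outcomes)
checked all size-1 subsets: none covers 8 outcomes (max 3/8)
checked all size-2 subsets: none covers 8 outcomes (max 6/8)
checked all size-3 subsets: none covers 8 outcomes (max 7/8)
at size 4, {1, 2, 3, 10} reaches all 8 outcomes; every lexicographically earlier size-4 subset fails

Answer: 1, 2, 3, 10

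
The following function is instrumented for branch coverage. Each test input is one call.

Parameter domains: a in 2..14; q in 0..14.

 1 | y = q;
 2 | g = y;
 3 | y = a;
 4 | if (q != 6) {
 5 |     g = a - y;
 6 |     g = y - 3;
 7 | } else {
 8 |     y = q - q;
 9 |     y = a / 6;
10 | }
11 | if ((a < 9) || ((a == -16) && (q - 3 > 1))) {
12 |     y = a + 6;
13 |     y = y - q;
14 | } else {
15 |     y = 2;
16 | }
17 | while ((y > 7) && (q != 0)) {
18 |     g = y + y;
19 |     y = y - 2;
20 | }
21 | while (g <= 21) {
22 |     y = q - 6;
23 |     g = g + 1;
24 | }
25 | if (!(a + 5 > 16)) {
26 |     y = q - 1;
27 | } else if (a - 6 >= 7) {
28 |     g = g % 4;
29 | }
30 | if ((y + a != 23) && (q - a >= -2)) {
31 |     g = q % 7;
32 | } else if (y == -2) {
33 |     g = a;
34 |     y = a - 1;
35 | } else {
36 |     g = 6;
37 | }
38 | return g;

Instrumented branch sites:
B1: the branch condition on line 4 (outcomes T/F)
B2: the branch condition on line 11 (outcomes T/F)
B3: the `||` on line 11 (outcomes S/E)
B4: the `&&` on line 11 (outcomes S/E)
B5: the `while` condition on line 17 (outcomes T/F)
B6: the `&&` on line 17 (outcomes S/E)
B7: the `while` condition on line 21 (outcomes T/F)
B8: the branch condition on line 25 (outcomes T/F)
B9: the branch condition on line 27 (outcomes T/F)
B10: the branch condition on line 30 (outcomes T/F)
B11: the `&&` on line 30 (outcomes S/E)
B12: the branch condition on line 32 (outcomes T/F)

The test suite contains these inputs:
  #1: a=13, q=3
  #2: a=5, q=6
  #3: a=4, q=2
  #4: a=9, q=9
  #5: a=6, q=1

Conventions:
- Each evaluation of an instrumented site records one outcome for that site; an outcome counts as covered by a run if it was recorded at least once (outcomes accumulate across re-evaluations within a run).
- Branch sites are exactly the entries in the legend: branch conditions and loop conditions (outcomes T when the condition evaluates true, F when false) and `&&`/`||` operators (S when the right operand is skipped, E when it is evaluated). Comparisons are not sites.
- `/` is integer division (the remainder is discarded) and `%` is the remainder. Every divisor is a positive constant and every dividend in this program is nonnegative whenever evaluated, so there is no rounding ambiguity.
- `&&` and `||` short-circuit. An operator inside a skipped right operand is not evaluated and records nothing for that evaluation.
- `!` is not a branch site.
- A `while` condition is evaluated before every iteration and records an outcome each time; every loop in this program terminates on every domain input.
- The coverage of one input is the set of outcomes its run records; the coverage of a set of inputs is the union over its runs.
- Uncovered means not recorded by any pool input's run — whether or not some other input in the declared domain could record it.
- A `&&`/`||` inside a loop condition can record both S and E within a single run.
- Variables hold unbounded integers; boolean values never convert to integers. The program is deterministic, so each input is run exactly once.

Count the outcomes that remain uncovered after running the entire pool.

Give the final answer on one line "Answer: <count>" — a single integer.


input #1, a=13, q=3: events B1->T, B3->E, B4->S, B2->F, B6->S, B5->F, B7->T, B7->T, B7->T, B7->T, B7->T, B7->T, B7->T, B7->T, ...; outcomes B1=T, B2=F, B3=E, B4=S, B5=F, B6=S, B7=T, B7=F, B8=F, B9=T, B10=F, B11=E, B12=F
input #2, a=5, q=6: events B1->F, B3->S, B2->T, B6->S, B5->F, B7->T, B7->T, B7->T, B7->T, B7->T, B7->T, B7->T, B7->T, B7->T, ...; outcomes B1=F, B2=T, B3=S, B5=F, B6=S, B7=T, B7=F, B8=T, B10=T, B11=E
input #3, a=4, q=2: events B1->T, B3->S, B2->T, B6->E, B5->T, B6->S, B5->F, B7->T, B7->T, B7->T, B7->T, B7->T, B7->T, B7->F, ...; outcomes B1=T, B2=T, B3=S, B5=T, B5=F, B6=S, B6=E, B7=T, B7=F, B8=T, B10=T, B11=E
input #4, a=9, q=9: events B1->T, B3->E, B4->S, B2->F, B6->S, B5->F, B7->T, B7->T, B7->T, B7->T, B7->T, B7->T, B7->T, B7->T, ...; outcomes B1=T, B2=F, B3=E, B4=S, B5=F, B6=S, B7=T, B7=F, B8=T, B10=T, B11=E
input #5, a=6, q=1: events B1->T, B3->S, B2->T, B6->E, B5->T, B6->E, B5->T, B6->S, B5->F, B7->T, B7->T, B7->T, B7->T, B7->F, ...; outcomes B1=T, B2=T, B3=S, B5=T, B5=F, B6=S, B6=E, B7=T, B7=F, B8=T, B10=F, B11=E, B12=F
union over the pool: B1=T, B1=F, B2=T, B2=F, B3=S, B3=E, B4=S, B5=T, B5=F, B6=S, B6=E, B7=T, B7=F, B8=T, B8=F, B9=T, B10=T, B10=F, B11=E, B12=F
uncovered (4 of 24): B4=E, B9=F, B11=S, B12=T
Answer: 4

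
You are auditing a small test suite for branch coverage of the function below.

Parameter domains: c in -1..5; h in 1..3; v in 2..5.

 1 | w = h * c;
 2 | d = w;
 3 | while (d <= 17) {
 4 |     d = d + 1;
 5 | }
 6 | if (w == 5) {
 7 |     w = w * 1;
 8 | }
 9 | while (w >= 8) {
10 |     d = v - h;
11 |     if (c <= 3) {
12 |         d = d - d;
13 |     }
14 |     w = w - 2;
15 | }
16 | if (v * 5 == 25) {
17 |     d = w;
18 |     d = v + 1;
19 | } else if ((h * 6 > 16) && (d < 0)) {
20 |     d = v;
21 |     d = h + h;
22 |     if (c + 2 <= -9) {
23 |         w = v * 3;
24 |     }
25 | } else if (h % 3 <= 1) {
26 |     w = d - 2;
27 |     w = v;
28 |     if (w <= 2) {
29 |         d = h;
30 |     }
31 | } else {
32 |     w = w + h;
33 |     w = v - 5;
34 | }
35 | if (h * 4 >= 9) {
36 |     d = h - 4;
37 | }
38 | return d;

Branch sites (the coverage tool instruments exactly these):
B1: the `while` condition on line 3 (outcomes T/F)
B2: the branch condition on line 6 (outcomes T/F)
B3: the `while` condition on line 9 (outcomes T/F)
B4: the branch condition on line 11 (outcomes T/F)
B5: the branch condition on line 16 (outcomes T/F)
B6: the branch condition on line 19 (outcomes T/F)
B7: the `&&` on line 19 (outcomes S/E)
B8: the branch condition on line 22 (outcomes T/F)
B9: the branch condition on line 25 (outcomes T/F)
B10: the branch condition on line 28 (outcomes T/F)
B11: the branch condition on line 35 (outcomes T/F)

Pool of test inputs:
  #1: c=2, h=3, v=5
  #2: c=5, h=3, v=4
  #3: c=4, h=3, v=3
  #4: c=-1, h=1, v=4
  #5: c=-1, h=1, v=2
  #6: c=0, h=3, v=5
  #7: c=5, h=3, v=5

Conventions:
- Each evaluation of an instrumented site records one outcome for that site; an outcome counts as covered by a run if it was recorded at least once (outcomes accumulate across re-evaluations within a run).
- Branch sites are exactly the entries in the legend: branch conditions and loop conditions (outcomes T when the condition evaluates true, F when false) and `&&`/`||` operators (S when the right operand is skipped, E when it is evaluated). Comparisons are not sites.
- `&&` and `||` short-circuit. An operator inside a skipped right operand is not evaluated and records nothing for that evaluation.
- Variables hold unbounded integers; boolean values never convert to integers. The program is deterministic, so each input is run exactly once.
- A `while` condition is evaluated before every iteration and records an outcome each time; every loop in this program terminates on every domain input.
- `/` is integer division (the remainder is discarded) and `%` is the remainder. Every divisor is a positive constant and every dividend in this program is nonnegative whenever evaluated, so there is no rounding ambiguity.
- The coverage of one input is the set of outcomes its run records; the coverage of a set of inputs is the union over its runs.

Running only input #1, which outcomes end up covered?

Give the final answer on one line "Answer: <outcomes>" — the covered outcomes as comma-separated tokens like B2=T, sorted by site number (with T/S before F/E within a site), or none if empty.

Tracing the run of input #1 (c=2, h=3, v=5):
  B1->T, B1->T, B1->T, B1->T, B1->T, B1->T, B1->T, B1->T, B1->T, B1->T
  B1->T, B1->T, B1->F, B2->F, B3->F, B5->T, B11->T
collecting distinct outcomes: B1=T, B1=F, B2=F, B3=F, B5=T, B11=T

Answer: B1=T, B1=F, B2=F, B3=F, B5=T, B11=T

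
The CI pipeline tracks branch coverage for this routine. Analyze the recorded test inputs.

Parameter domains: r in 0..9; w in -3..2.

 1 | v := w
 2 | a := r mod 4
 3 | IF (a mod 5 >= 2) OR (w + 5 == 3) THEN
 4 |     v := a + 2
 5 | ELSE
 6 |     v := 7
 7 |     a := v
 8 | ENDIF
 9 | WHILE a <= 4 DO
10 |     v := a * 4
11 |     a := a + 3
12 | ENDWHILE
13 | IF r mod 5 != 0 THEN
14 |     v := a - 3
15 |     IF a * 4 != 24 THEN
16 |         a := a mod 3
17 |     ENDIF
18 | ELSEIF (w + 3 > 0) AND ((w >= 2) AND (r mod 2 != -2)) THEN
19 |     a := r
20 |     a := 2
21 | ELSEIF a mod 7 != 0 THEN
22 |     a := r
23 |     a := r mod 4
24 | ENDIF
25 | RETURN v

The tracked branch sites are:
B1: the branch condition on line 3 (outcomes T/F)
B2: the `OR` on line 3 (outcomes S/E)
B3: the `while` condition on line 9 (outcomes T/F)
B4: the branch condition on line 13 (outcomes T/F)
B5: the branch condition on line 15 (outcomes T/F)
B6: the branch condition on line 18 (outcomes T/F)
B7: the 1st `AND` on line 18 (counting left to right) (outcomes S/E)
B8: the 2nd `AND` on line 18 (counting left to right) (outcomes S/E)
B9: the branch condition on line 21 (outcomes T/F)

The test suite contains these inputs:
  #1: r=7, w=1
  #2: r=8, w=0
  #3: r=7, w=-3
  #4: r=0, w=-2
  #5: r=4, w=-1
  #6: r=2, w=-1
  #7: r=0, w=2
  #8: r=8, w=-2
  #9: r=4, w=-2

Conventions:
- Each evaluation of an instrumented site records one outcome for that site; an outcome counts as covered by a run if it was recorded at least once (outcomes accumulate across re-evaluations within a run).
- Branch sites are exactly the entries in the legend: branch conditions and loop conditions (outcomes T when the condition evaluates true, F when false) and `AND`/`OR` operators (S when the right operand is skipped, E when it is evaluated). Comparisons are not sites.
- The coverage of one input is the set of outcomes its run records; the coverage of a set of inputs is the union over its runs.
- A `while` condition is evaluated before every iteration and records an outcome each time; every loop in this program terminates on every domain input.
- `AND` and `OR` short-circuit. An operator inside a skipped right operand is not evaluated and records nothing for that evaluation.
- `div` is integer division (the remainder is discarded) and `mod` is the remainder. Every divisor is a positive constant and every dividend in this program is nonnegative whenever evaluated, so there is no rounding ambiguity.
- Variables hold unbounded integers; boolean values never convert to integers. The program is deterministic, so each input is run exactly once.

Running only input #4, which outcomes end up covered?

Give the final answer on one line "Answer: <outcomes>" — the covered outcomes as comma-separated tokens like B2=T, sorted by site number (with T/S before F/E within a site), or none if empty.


Running input #4 (r=0, w=-2), event by event:
  B2->E, B1->T, B3->T, B3->T, B3->F, B4->F, B7->E, B8->S, B6->F, B9->T
as a set, this run covers: B1=T, B2=E, B3=T, B3=F, B4=F, B6=F, B7=E, B8=S, B9=T
Answer: B1=T, B2=E, B3=T, B3=F, B4=F, B6=F, B7=E, B8=S, B9=T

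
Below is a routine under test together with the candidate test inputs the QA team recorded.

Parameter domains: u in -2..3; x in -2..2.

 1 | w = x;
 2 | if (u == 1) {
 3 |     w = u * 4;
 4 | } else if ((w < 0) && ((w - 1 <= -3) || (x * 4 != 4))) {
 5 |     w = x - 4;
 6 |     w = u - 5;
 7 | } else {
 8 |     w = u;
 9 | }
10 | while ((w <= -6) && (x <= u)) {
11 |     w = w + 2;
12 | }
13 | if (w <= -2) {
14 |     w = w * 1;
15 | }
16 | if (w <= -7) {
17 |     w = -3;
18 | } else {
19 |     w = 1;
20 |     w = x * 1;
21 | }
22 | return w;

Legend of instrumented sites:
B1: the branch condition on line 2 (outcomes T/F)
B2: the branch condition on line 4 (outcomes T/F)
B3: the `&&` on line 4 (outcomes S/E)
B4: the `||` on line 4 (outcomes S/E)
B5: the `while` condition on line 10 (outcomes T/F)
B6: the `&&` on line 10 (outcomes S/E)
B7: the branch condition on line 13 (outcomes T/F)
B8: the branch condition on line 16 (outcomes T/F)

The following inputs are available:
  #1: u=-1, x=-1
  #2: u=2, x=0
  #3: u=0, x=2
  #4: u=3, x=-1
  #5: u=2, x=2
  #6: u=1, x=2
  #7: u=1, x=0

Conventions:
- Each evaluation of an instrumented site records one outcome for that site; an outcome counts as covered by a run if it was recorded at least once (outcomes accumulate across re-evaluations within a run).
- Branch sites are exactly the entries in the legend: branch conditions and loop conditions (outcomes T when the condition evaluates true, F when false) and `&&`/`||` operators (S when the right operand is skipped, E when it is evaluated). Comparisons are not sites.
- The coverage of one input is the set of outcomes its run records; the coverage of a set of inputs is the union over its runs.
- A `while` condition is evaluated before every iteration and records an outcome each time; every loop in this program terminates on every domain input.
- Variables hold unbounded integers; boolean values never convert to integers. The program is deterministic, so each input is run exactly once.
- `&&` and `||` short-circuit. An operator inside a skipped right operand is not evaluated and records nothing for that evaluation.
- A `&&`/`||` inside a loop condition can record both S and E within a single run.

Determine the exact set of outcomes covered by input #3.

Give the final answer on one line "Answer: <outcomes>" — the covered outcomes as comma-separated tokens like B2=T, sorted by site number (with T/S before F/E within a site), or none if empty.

Running input #3 (u=0, x=2), event by event:
  B1->F, B3->S, B2->F, B6->S, B5->F, B7->F, B8->F
deduplicating events, the covered set is: B1=F, B2=F, B3=S, B5=F, B6=S, B7=F, B8=F

Answer: B1=F, B2=F, B3=S, B5=F, B6=S, B7=F, B8=F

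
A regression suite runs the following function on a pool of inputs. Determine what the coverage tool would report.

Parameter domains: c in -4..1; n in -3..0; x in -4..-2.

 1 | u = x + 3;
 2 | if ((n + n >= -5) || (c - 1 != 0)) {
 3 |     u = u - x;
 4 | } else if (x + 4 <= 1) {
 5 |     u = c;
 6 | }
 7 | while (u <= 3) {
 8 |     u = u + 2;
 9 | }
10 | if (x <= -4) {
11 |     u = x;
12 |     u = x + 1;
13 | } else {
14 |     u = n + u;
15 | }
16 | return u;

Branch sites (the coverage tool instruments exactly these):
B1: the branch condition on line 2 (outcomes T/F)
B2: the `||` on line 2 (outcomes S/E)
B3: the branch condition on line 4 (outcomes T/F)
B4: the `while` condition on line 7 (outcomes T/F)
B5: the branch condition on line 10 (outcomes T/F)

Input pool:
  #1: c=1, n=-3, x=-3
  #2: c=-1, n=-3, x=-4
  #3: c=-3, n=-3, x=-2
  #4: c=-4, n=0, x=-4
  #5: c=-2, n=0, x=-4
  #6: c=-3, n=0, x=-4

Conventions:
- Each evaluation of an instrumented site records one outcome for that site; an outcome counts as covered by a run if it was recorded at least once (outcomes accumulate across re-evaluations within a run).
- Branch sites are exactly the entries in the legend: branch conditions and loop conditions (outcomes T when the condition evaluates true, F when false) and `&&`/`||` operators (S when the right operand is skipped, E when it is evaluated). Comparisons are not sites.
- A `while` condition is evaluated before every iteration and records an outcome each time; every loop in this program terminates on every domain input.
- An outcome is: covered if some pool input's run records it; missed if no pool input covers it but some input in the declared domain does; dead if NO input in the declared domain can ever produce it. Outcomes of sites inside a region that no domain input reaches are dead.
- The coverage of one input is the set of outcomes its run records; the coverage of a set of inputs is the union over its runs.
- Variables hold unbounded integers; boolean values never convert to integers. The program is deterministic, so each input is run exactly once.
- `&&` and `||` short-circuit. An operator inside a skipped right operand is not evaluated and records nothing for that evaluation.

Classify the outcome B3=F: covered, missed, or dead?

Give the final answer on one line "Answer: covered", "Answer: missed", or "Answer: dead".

no pool input records B3=F
but domain input (c=1, n=-3, x=-2) does record it -> reachable, so missed

Answer: missed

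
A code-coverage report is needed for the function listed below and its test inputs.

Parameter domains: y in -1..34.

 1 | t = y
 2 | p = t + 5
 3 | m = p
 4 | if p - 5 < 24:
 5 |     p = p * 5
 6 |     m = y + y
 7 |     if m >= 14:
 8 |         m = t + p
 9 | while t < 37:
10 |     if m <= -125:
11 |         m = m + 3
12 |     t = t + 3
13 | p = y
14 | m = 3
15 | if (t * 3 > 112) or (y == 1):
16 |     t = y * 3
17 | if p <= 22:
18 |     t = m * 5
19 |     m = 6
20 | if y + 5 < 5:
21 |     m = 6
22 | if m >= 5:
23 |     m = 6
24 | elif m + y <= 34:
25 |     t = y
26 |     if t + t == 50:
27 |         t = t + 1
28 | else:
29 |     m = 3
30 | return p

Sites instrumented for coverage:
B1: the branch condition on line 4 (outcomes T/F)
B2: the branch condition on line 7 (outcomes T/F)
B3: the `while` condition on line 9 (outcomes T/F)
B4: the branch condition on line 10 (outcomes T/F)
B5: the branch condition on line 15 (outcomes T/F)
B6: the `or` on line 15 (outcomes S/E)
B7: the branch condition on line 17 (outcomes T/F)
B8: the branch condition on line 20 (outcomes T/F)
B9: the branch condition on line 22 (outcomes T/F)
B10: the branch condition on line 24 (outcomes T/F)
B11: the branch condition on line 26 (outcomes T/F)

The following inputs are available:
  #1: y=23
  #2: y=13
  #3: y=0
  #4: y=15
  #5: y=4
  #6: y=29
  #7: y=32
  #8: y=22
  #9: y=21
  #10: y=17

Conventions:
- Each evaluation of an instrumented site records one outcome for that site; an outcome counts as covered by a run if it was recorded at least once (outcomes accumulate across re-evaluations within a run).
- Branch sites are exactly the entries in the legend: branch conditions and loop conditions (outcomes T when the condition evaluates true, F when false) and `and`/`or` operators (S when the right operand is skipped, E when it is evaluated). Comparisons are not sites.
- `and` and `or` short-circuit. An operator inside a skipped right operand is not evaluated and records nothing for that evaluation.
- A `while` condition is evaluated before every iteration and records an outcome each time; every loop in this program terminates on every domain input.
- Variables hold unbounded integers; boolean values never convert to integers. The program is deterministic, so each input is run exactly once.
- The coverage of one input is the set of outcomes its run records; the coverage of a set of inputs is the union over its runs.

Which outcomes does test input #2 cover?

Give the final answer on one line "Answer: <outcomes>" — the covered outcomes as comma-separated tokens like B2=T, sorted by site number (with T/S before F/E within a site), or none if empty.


Event log for input #2 (y=13):
  B1->T, B2->T, B3->T, B4->F, B3->T, B4->F, B3->T, B4->F, B3->T, B4->F
  B3->T, B4->F, B3->T, B4->F, B3->T, B4->F, B3->T, B4->F, B3->F, B6->E
  B5->F, B7->T, B8->F, B9->T
collecting distinct outcomes: B1=T, B2=T, B3=T, B3=F, B4=F, B5=F, B6=E, B7=T, B8=F, B9=T
Answer: B1=T, B2=T, B3=T, B3=F, B4=F, B5=F, B6=E, B7=T, B8=F, B9=T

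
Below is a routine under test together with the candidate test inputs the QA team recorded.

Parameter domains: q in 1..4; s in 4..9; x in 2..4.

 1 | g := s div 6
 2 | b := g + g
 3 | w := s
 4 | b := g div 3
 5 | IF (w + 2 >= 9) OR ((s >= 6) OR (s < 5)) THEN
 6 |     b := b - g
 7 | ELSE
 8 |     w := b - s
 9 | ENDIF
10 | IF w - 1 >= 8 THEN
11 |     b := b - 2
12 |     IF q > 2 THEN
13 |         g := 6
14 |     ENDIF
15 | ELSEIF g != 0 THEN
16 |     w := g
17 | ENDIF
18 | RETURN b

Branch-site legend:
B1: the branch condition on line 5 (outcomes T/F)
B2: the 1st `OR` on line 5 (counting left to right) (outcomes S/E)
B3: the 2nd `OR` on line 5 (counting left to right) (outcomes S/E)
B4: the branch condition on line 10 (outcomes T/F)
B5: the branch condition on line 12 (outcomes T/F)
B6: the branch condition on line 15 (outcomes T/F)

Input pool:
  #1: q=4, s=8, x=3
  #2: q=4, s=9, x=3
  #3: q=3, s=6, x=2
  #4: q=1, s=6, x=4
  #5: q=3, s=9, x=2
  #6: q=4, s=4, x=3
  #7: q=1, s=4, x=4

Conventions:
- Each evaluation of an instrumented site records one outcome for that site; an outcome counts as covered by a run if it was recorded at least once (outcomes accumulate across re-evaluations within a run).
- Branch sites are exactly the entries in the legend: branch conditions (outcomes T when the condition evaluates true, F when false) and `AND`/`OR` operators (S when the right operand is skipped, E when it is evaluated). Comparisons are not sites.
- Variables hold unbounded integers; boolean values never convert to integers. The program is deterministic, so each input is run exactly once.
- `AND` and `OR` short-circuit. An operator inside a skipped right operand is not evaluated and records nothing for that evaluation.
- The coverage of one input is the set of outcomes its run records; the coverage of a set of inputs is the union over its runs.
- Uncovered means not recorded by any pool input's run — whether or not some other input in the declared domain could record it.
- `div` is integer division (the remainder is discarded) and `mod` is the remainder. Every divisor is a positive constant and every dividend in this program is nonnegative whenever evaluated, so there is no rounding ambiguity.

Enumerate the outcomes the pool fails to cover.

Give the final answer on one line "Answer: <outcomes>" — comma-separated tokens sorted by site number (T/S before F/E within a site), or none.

input #1 (q=4, s=8, x=3): events B2->S, B1->T, B4->F, B6->T; covers B1=T, B2=S, B4=F, B6=T
input #2 (q=4, s=9, x=3): events B2->S, B1->T, B4->T, B5->T; covers B1=T, B2=S, B4=T, B5=T
input #3 (q=3, s=6, x=2): events B2->E, B3->S, B1->T, B4->F, B6->T; covers B1=T, B2=E, B3=S, B4=F, B6=T
input #4 (q=1, s=6, x=4): events B2->E, B3->S, B1->T, B4->F, B6->T; covers B1=T, B2=E, B3=S, B4=F, B6=T
input #5 (q=3, s=9, x=2): events B2->S, B1->T, B4->T, B5->T; covers B1=T, B2=S, B4=T, B5=T
input #6 (q=4, s=4, x=3): events B2->E, B3->E, B1->T, B4->F, B6->F; covers B1=T, B2=E, B3=E, B4=F, B6=F
input #7 (q=1, s=4, x=4): events B2->E, B3->E, B1->T, B4->F, B6->F; covers B1=T, B2=E, B3=E, B4=F, B6=F
union over the pool: B1=T, B2=S, B2=E, B3=S, B3=E, B4=T, B4=F, B5=T, B6=T, B6=F
uncovered (2 of 12): B1=F, B5=F

Answer: B1=F, B5=F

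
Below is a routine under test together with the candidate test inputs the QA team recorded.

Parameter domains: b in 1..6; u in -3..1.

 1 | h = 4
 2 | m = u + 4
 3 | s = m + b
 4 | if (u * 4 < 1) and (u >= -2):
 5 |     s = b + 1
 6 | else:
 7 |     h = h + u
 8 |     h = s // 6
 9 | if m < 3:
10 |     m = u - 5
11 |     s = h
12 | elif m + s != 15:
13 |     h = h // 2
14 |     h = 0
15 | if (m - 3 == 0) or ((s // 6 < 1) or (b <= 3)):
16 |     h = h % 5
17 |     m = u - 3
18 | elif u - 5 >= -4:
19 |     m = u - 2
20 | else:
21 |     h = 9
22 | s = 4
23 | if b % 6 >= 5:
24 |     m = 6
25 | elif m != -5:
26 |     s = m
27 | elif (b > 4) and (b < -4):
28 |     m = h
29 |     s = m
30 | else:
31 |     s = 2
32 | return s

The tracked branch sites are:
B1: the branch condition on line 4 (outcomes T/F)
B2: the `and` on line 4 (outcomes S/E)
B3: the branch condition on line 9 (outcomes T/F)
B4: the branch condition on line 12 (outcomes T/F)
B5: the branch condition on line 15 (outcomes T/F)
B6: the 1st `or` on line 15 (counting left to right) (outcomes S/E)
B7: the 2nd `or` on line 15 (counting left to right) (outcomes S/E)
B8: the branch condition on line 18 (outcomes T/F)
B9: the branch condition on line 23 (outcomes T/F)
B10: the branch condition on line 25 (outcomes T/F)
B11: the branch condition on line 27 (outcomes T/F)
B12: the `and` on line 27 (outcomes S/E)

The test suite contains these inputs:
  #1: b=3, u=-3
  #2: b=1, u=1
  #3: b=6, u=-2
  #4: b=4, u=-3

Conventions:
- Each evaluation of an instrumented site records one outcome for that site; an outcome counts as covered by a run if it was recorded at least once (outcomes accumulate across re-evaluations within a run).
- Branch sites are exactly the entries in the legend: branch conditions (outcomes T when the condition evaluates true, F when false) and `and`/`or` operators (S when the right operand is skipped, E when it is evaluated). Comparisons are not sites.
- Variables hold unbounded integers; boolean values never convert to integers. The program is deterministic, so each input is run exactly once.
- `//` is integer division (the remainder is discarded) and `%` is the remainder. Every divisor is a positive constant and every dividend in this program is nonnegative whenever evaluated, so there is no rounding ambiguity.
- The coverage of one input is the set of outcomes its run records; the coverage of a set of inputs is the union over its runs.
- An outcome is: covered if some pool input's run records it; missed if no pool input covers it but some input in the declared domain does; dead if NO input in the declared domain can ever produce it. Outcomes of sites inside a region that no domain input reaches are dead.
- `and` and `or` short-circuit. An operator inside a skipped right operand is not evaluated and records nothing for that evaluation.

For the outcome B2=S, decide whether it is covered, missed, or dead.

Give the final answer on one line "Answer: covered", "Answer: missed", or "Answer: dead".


B2=S is recorded by pool input(s) 2 -> covered
Answer: covered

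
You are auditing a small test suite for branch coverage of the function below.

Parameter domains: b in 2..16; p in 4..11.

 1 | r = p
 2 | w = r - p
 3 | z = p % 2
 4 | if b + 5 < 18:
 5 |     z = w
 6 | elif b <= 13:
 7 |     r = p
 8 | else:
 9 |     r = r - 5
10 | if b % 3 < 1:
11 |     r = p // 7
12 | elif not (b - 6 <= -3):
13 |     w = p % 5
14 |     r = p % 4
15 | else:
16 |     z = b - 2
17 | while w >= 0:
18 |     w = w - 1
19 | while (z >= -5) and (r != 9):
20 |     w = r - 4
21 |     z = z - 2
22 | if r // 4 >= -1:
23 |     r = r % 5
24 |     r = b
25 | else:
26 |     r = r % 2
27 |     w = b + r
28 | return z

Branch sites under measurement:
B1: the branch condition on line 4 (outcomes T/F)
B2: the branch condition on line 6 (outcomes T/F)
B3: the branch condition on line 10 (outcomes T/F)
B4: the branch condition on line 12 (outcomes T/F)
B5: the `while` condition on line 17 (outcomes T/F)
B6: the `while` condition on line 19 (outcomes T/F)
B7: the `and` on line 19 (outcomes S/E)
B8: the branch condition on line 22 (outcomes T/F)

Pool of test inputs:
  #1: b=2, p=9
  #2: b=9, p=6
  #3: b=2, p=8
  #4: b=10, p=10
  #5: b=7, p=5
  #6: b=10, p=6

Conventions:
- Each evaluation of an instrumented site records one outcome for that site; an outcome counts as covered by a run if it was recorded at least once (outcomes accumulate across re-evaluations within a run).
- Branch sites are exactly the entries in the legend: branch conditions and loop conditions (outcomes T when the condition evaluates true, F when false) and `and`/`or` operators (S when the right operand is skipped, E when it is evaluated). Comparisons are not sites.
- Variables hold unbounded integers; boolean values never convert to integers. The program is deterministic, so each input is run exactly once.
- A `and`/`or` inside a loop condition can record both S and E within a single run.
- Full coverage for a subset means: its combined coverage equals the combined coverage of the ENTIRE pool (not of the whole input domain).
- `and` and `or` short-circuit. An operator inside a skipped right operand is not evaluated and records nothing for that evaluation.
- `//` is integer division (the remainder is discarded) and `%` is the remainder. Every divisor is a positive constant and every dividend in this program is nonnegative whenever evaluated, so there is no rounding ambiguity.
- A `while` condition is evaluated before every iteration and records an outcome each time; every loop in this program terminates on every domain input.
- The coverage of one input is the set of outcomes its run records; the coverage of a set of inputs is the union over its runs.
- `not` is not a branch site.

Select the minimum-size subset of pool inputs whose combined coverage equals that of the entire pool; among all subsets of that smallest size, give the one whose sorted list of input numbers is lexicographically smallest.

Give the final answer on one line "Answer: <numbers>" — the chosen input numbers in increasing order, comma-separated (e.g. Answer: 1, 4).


input #1, b=2, p=9: events B1->T, B3->F, B4->F, B5->T, B5->F, B7->E, B6->F, B8->T; outcomes B1=T, B3=F, B4=F, B5=T, B5=F, B6=F, B7=E, B8=T
input #2, b=9, p=6: events B1->T, B3->T, B5->T, B5->F, B7->E, B6->T, B7->E, B6->T, B7->E, B6->T, B7->S, B6->F, B8->T; outcomes B1=T, B3=T, B5=T, B5=F, B6=T, B6=F, B7=S, B7=E, B8=T
input #3, b=2, p=8: events B1->T, B3->F, B4->F, B5->T, B5->F, B7->E, B6->T, B7->E, B6->T, B7->E, B6->T, B7->S, B6->F, B8->T; outcomes B1=T, B3=F, B4=F, B5=T, B5=F, B6=T, B6=F, B7=S, B7=E, B8=T
input #4, b=10, p=10: events B1->T, B3->F, B4->T, B5->T, B5->F, B7->E, B6->T, B7->E, B6->T, B7->E, B6->T, B7->S, B6->F, B8->T; outcomes B1=T, B3=F, B4=T, B5=T, B5=F, B6=T, B6=F, B7=S, B7=E, B8=T
input #5, b=7, p=5: events B1->T, B3->F, B4->T, B5->T, B5->F, B7->E, B6->T, B7->E, B6->T, B7->E, B6->T, B7->S, B6->F, B8->T; outcomes B1=T, B3=F, B4=T, B5=T, B5=F, B6=T, B6=F, B7=S, B7=E, B8=T
input #6, b=10, p=6: events B1->T, B3->F, B4->T, B5->T, B5->T, B5->F, B7->E, B6->T, B7->E, B6->T, B7->E, B6->T, B7->S, B6->F, ...; outcomes B1=T, B3=F, B4=T, B5=T, B5=F, B6=T, B6=F, B7=S, B7=E, B8=T
together the pool reaches 12 outcomes: B1=T, B3=T, B3=F, B4=T, B4=F, B5=T, B5=F, B6=T, B6=F, B7=S, B7=E, B8=T
checked all size-1 subsets: none covers 12 outcomes (max 10/12)
checked all size-2 subsets: none covers 12 outcomes (max 11/12)
size 3: inputs {1, 2, 4} cover all 12 outcomes, and no lexicographically smaller subset of this size does
Answer: 1, 2, 4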